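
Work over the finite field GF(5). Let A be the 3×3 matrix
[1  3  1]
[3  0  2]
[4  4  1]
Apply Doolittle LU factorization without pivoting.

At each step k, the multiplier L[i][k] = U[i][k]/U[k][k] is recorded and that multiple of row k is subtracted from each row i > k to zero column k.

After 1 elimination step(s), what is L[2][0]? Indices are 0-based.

Step 1: pivot at (0,0) is 1.
  row1 ← row1 − (3)·row0  ⇒  L[1][0]=3, U row1=(0, 1, 4)
  row2 ← row2 − (4)·row0  ⇒  L[2][0]=4, U row2=(0, 2, 2)

L[2][0] = 4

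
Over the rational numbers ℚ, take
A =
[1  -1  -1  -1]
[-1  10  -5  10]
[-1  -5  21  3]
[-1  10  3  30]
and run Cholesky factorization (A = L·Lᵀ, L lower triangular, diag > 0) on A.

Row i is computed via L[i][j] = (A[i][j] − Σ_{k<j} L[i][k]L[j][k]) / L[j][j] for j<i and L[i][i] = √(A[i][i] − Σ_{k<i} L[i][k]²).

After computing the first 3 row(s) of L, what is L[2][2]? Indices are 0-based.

L[2][2] = 4

Step 1: L[0][0] = √(1) = 1.
  L[1][0] = (-1) / L[0][0] = -1.
Step 2: L[1][1] = √(9) = 3.
  L[2][0] = (-1) / L[0][0] = -1.
  L[2][1] = (-6) / L[1][1] = -2.
Step 3: L[2][2] = √(16) = 4.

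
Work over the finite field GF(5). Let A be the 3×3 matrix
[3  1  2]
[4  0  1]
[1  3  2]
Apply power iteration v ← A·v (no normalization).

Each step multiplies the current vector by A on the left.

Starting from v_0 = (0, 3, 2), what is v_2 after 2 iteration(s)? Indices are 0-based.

v_0 = (0, 3, 2).
v_1 = A·v_0 = (2, 2, 3).
v_2 = A·v_1 = (4, 1, 4).

v_2 = (4, 1, 4)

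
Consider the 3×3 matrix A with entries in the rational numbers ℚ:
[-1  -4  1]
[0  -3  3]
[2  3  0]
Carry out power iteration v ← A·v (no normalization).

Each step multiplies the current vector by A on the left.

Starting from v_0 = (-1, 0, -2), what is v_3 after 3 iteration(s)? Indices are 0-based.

v_3 = (-91, -96, 82)

v_0 = (-1, 0, -2).
v_1 = A·v_0 = (-1, -6, -2).
v_2 = A·v_1 = (23, 12, -20).
v_3 = A·v_2 = (-91, -96, 82).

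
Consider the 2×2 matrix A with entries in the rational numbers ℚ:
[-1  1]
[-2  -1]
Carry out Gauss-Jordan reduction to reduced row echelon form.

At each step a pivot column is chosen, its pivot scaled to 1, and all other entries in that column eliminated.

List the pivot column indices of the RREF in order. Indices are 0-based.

pivot columns: 0, 1

[1] R0 /= -1  ⇒  (1, -1)
     R1 -= -2·R0  ⇒  (0, -3)
[2] R1 /= -3  ⇒  (0, 1)
     R0 -= -1·R1  ⇒  (1, 0)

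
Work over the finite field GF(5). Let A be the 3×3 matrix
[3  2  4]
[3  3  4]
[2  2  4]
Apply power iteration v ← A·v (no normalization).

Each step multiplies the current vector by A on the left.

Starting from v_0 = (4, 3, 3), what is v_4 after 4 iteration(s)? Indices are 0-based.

v_4 = (0, 4, 4)

v_0 = (4, 3, 3).
v_1 = A·v_0 = (0, 3, 1).
v_2 = A·v_1 = (0, 3, 0).
v_3 = A·v_2 = (1, 4, 1).
v_4 = A·v_3 = (0, 4, 4).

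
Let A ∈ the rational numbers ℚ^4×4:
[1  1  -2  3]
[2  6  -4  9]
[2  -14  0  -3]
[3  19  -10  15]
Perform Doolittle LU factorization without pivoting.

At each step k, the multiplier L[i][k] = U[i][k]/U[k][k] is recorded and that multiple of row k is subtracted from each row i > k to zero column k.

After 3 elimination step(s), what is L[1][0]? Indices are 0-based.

[col 0] pivot 1
  R1 -= 2*R0 → (0, 4, 0, 3)  (L[1][0] := 2)
  R2 -= 2*R0 → (0, -16, 4, -9)  (L[2][0] := 2)
  R3 -= 3*R0 → (0, 16, -4, 6)  (L[3][0] := 3)
[col 1] pivot 4
  R2 -= -4*R1 → (0, 0, 4, 3)  (L[2][1] := -4)
  R3 -= 4*R1 → (0, 0, -4, -6)  (L[3][1] := 4)
[col 2] pivot 4
  R3 -= -1*R2 → (0, 0, 0, -3)  (L[3][2] := -1)

L[1][0] = 2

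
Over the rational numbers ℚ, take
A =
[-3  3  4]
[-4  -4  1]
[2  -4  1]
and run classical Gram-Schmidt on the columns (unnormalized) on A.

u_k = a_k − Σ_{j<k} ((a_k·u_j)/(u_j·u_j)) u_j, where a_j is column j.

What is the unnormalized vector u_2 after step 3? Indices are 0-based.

Step 1: u_0 = a_0 = (-3, -4, 2).
Step 2: u_1 = a_1 − (-1/29)·u_0 = (84/29, -120/29, -114/29).
Step 3: u_2 = a_2 − (-14/29)·u_0 − (17/198)·u_1 = (76/33, -19/33, 76/33).

u_2 = (76/33, -19/33, 76/33)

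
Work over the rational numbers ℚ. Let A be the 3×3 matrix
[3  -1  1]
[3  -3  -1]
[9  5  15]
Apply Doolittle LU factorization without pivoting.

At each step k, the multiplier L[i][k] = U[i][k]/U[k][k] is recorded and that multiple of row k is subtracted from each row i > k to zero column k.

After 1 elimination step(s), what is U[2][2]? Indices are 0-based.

U[2][2] = 12

[col 0] pivot 3
  R1 -= 1*R0 → (0, -2, -2)  (L[1][0] := 1)
  R2 -= 3*R0 → (0, 8, 12)  (L[2][0] := 3)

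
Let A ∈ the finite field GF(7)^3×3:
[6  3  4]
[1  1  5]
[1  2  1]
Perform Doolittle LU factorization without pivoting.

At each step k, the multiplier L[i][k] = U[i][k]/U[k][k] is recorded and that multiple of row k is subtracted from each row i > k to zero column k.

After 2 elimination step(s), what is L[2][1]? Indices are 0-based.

L[2][1] = 3

[col 0] pivot 6
  R1 -= 6*R0 → (0, 4, 2)  (L[1][0] := 6)
  R2 -= 6*R0 → (0, 5, 5)  (L[2][0] := 6)
[col 1] pivot 4
  R2 -= 3*R1 → (0, 0, 6)  (L[2][1] := 3)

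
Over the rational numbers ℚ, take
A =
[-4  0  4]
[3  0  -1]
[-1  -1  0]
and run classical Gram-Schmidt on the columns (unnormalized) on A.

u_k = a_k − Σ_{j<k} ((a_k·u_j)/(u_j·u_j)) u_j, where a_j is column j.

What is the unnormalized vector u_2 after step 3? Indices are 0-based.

Step 1: u_0 = a_0 = (-4, 3, -1).
Step 2: u_1 = a_1 − (1/26)·u_0 = (2/13, -3/26, -25/26).
Step 3: u_2 = a_2 − (-19/26)·u_0 − (19/25)·u_1 = (24/25, 32/25, 0).

u_2 = (24/25, 32/25, 0)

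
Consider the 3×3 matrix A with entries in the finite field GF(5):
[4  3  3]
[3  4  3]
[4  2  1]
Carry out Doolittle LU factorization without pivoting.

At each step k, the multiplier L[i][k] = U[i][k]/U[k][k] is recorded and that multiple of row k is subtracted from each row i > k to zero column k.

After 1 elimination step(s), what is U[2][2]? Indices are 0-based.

Step 1: pivot at (0,0) is 4.
  row1 ← row1 − (2)·row0  ⇒  L[1][0]=2, U row1=(0, 3, 2)
  row2 ← row2 − (1)·row0  ⇒  L[2][0]=1, U row2=(0, 4, 3)

U[2][2] = 3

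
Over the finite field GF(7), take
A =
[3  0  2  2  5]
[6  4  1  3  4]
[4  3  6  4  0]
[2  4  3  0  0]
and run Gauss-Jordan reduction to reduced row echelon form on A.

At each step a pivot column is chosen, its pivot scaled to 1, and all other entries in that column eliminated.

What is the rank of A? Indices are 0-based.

rank = 4

step 1: normalize row 0 (÷3) = (1, 0, 3, 3, 4)
  row 1: subtract 6×row0 = (0, 4, 4, 6, 1)
  row 2: subtract 4×row0 = (0, 3, 1, 6, 5)
  row 3: subtract 2×row0 = (0, 4, 4, 1, 6)
step 2: normalize row 1 (÷4) = (0, 1, 1, 5, 2)
  row 2: subtract 3×row1 = (0, 0, 5, 5, 6)
  row 3: subtract 4×row1 = (0, 0, 0, 2, 5)
step 3: normalize row 2 (÷5) = (0, 0, 1, 1, 4)
  row 0: subtract 3×row2 = (1, 0, 0, 0, 6)
  row 1: subtract 1×row2 = (0, 1, 0, 4, 5)
step 4: normalize row 3 (÷2) = (0, 0, 0, 1, 6)
  row 1: subtract 4×row3 = (0, 1, 0, 0, 2)
  row 2: subtract 1×row3 = (0, 0, 1, 0, 5)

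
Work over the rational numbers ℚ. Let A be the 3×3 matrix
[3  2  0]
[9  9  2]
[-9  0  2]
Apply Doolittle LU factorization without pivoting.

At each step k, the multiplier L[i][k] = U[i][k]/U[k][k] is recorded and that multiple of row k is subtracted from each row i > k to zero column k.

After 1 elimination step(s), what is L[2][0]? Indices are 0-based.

Step 1: pivot at (0,0) is 3.
  row1 ← row1 − (3)·row0  ⇒  L[1][0]=3, U row1=(0, 3, 2)
  row2 ← row2 − (-3)·row0  ⇒  L[2][0]=-3, U row2=(0, 6, 2)

L[2][0] = -3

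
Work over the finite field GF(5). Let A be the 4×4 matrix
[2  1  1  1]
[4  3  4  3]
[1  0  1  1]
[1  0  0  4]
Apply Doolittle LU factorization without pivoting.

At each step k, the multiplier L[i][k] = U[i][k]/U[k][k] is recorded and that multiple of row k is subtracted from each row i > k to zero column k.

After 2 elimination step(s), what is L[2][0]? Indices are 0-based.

L[2][0] = 3

Step 1: pivot at (0,0) is 2.
  row1 ← row1 − (2)·row0  ⇒  L[1][0]=2, U row1=(0, 1, 2, 1)
  row2 ← row2 − (3)·row0  ⇒  L[2][0]=3, U row2=(0, 2, 3, 3)
  row3 ← row3 − (3)·row0  ⇒  L[3][0]=3, U row3=(0, 2, 2, 1)
Step 2: pivot at (1,1) is 1.
  row2 ← row2 − (2)·row1  ⇒  L[2][1]=2, U row2=(0, 0, 4, 1)
  row3 ← row3 − (2)·row1  ⇒  L[3][1]=2, U row3=(0, 0, 3, 4)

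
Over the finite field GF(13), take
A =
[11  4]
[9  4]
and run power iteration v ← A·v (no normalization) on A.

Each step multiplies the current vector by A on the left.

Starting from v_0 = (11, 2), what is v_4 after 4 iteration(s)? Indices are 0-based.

v_4 = (12, 5)

v_0 = (11, 2).
v_1 = A·v_0 = (12, 3).
v_2 = A·v_1 = (1, 3).
v_3 = A·v_2 = (10, 8).
v_4 = A·v_3 = (12, 5).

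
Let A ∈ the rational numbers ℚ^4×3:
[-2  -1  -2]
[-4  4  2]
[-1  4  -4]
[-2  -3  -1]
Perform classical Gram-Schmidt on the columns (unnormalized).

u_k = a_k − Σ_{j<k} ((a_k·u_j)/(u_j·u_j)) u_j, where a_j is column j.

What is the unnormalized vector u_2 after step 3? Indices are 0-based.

Step 1: u_0 = a_0 = (-2, -4, -1, -2).
Step 2: u_1 = a_1 − (-12/25)·u_0 = (-49/25, 52/25, 88/25, -99/25).
Step 3: u_2 = a_2 − (2/25)·u_0 − (-17/302)·u_1 = (-589/302, 368/151, -562/151, -321/302).

u_2 = (-589/302, 368/151, -562/151, -321/302)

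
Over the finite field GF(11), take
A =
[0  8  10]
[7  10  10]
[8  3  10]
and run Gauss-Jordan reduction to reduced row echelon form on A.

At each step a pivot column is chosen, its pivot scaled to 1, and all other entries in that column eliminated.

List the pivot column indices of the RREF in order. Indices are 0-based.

pivot columns: 0, 1, 2

step 1: exchange rows 0,1
step 1: normalize row 0 (÷7) = (1, 3, 3)
  row 2: subtract 8×row0 = (0, 1, 8)
step 2: normalize row 1 (÷8) = (0, 1, 4)
  row 0: subtract 3×row1 = (1, 0, 2)
  row 2: subtract 1×row1 = (0, 0, 4)
step 3: normalize row 2 (÷4) = (0, 0, 1)
  row 0: subtract 2×row2 = (1, 0, 0)
  row 1: subtract 4×row2 = (0, 1, 0)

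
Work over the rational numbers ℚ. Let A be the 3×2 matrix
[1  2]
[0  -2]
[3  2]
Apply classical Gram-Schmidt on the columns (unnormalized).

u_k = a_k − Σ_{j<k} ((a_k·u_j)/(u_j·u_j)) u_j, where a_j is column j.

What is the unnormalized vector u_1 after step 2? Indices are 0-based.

u_1 = (6/5, -2, -2/5)

Step 1: u_0 = a_0 = (1, 0, 3).
Step 2: u_1 = a_1 − (4/5)·u_0 = (6/5, -2, -2/5).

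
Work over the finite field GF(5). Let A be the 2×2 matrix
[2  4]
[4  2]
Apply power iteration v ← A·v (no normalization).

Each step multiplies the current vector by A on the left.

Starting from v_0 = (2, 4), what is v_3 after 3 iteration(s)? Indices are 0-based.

v_0 = (2, 4).
v_1 = A·v_0 = (0, 1).
v_2 = A·v_1 = (4, 2).
v_3 = A·v_2 = (1, 0).

v_3 = (1, 0)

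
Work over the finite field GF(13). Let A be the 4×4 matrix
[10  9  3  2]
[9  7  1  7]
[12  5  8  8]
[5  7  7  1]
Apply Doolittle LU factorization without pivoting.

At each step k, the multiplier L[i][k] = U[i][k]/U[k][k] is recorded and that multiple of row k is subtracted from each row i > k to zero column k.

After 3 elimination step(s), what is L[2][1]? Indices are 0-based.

L[2][1] = 10

[col 0] pivot 10
  R1 -= 10*R0 → (0, 8, 10, 0)  (L[1][0] := 10)
  R2 -= 9*R0 → (0, 2, 7, 3)  (L[2][0] := 9)
  R3 -= 7*R0 → (0, 9, 12, 0)  (L[3][0] := 7)
[col 1] pivot 8
  R2 -= 10*R1 → (0, 0, 11, 3)  (L[2][1] := 10)
  R3 -= 6*R1 → (0, 0, 4, 0)  (L[3][1] := 6)
[col 2] pivot 11
  R3 -= 11*R2 → (0, 0, 0, 6)  (L[3][2] := 11)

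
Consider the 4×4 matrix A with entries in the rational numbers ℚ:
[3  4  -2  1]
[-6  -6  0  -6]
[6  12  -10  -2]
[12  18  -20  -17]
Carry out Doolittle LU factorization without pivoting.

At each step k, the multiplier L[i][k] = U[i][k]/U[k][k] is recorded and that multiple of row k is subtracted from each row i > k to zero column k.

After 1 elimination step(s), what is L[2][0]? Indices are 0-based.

k=0: U[0][0]=3
  eliminate (1,0): mult=-2, new row 1: (0, 2, -4, -4); set L[1][0]=-2
  eliminate (2,0): mult=2, new row 2: (0, 4, -6, -4); set L[2][0]=2
  eliminate (3,0): mult=4, new row 3: (0, 2, -12, -21); set L[3][0]=4

L[2][0] = 2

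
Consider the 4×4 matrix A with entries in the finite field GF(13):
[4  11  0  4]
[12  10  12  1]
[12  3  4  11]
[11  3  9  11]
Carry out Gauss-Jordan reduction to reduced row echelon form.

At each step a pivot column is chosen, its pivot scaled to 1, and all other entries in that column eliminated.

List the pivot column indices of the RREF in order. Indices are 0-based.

step 1: normalize row 0 (÷4) = (1, 6, 0, 1)
  row 1: subtract 12×row0 = (0, 3, 12, 2)
  row 2: subtract 12×row0 = (0, 9, 4, 12)
  row 3: subtract 11×row0 = (0, 2, 9, 0)
step 2: normalize row 1 (÷3) = (0, 1, 4, 5)
  row 0: subtract 6×row1 = (1, 0, 2, 10)
  row 2: subtract 9×row1 = (0, 0, 7, 6)
  row 3: subtract 2×row1 = (0, 0, 1, 3)
step 3: normalize row 2 (÷7) = (0, 0, 1, 12)
  row 0: subtract 2×row2 = (1, 0, 0, 12)
  row 1: subtract 4×row2 = (0, 1, 0, 9)
  row 3: subtract 1×row2 = (0, 0, 0, 4)
step 4: normalize row 3 (÷4) = (0, 0, 0, 1)
  row 0: subtract 12×row3 = (1, 0, 0, 0)
  row 1: subtract 9×row3 = (0, 1, 0, 0)
  row 2: subtract 12×row3 = (0, 0, 1, 0)

pivot columns: 0, 1, 2, 3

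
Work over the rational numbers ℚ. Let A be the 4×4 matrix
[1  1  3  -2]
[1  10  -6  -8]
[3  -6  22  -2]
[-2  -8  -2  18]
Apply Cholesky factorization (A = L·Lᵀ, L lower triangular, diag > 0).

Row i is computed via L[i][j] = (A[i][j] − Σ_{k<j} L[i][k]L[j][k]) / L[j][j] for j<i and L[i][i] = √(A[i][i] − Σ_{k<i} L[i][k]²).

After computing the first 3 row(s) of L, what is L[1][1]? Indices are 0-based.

Step 1: L[0][0] = √(1) = 1.
  L[1][0] = (1) / L[0][0] = 1.
Step 2: L[1][1] = √(9) = 3.
  L[2][0] = (3) / L[0][0] = 3.
  L[2][1] = (-9) / L[1][1] = -3.
Step 3: L[2][2] = √(4) = 2.

L[1][1] = 3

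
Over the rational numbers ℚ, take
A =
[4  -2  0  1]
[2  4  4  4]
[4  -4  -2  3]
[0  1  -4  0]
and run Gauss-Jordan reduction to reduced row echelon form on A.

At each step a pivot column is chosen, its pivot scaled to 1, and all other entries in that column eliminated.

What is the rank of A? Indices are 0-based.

rank = 4

[1] R0 /= 4  ⇒  (1, -1/2, 0, 1/4)
     R1 -= 2·R0  ⇒  (0, 5, 4, 7/2)
     R2 -= 4·R0  ⇒  (0, -2, -2, 2)
[2] R1 /= 5  ⇒  (0, 1, 4/5, 7/10)
     R0 -= -1/2·R1  ⇒  (1, 0, 2/5, 3/5)
     R2 -= -2·R1  ⇒  (0, 0, -2/5, 17/5)
     R3 -= 1·R1  ⇒  (0, 0, -24/5, -7/10)
[3] R2 /= -2/5  ⇒  (0, 0, 1, -17/2)
     R0 -= 2/5·R2  ⇒  (1, 0, 0, 4)
     R1 -= 4/5·R2  ⇒  (0, 1, 0, 15/2)
     R3 -= -24/5·R2  ⇒  (0, 0, 0, -83/2)
[4] R3 /= -83/2  ⇒  (0, 0, 0, 1)
     R0 -= 4·R3  ⇒  (1, 0, 0, 0)
     R1 -= 15/2·R3  ⇒  (0, 1, 0, 0)
     R2 -= -17/2·R3  ⇒  (0, 0, 1, 0)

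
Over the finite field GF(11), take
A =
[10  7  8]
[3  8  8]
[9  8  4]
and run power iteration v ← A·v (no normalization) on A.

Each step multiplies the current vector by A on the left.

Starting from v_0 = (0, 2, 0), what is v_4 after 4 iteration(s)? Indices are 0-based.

v_4 = (3, 4, 5)

v_0 = (0, 2, 0).
v_1 = A·v_0 = (3, 5, 5).
v_2 = A·v_1 = (6, 1, 10).
v_3 = A·v_2 = (4, 7, 3).
v_4 = A·v_3 = (3, 4, 5).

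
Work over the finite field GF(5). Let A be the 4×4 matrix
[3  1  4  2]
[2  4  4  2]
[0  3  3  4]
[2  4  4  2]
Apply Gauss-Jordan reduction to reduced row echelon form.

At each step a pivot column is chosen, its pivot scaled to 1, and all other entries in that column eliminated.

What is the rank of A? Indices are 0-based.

step 1: normalize row 0 (÷3) = (1, 2, 3, 4)
  row 1: subtract 2×row0 = (0, 0, 3, 4)
  row 3: subtract 2×row0 = (0, 0, 3, 4)
step 2: exchange rows 1,2
step 2: normalize row 1 (÷3) = (0, 1, 1, 3)
  row 0: subtract 2×row1 = (1, 0, 1, 3)
step 3: normalize row 2 (÷3) = (0, 0, 1, 3)
  row 0: subtract 1×row2 = (1, 0, 0, 0)
  row 1: subtract 1×row2 = (0, 1, 0, 0)
  row 3: subtract 3×row2 = (0, 0, 0, 0)
skip col 3 (zero from row 3)

rank = 3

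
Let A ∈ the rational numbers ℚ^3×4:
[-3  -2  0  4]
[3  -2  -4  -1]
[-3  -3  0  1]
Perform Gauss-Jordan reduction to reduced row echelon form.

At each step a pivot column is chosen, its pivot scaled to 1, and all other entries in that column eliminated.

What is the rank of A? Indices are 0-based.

rank = 3

step 1: normalize row 0 (÷-3) = (1, 2/3, 0, -4/3)
  row 1: subtract 3×row0 = (0, -4, -4, 3)
  row 2: subtract -3×row0 = (0, -1, 0, -3)
step 2: normalize row 1 (÷-4) = (0, 1, 1, -3/4)
  row 0: subtract 2/3×row1 = (1, 0, -2/3, -5/6)
  row 2: subtract -1×row1 = (0, 0, 1, -15/4)
step 3: normalize row 2 (÷1) = (0, 0, 1, -15/4)
  row 0: subtract -2/3×row2 = (1, 0, 0, -10/3)
  row 1: subtract 1×row2 = (0, 1, 0, 3)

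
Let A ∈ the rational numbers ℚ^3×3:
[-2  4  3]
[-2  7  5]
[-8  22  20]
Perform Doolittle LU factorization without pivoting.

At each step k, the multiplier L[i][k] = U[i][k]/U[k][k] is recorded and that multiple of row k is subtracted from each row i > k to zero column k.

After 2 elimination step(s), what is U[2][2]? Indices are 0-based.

Step 1: pivot at (0,0) is -2.
  row1 ← row1 − (1)·row0  ⇒  L[1][0]=1, U row1=(0, 3, 2)
  row2 ← row2 − (4)·row0  ⇒  L[2][0]=4, U row2=(0, 6, 8)
Step 2: pivot at (1,1) is 3.
  row2 ← row2 − (2)·row1  ⇒  L[2][1]=2, U row2=(0, 0, 4)

U[2][2] = 4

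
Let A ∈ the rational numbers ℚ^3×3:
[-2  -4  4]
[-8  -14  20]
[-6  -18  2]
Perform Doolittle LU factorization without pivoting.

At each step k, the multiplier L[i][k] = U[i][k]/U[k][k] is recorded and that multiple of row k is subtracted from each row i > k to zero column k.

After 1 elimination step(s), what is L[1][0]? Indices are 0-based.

L[1][0] = 4

[col 0] pivot -2
  R1 -= 4*R0 → (0, 2, 4)  (L[1][0] := 4)
  R2 -= 3*R0 → (0, -6, -10)  (L[2][0] := 3)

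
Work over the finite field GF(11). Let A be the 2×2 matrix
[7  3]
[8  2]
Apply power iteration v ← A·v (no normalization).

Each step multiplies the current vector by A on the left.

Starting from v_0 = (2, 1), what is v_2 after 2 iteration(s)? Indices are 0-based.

v_2 = (8, 7)

v_0 = (2, 1).
v_1 = A·v_0 = (6, 7).
v_2 = A·v_1 = (8, 7).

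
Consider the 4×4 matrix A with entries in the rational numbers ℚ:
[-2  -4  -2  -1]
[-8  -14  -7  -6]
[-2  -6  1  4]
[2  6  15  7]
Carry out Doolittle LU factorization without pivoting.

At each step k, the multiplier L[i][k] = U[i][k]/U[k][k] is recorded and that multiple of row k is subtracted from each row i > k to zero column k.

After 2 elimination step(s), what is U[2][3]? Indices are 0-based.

U[2][3] = 3

k=0: U[0][0]=-2
  eliminate (1,0): mult=4, new row 1: (0, 2, 1, -2); set L[1][0]=4
  eliminate (2,0): mult=1, new row 2: (0, -2, 3, 5); set L[2][0]=1
  eliminate (3,0): mult=-1, new row 3: (0, 2, 13, 6); set L[3][0]=-1
k=1: U[1][1]=2
  eliminate (2,1): mult=-1, new row 2: (0, 0, 4, 3); set L[2][1]=-1
  eliminate (3,1): mult=1, new row 3: (0, 0, 12, 8); set L[3][1]=1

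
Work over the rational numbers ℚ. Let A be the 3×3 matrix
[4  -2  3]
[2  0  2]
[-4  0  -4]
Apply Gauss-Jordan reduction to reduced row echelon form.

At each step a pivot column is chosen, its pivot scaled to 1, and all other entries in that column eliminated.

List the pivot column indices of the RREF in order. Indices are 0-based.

pivot columns: 0, 1

step 1: normalize row 0 (÷4) = (1, -1/2, 3/4)
  row 1: subtract 2×row0 = (0, 1, 1/2)
  row 2: subtract -4×row0 = (0, -2, -1)
step 2: normalize row 1 (÷1) = (0, 1, 1/2)
  row 0: subtract -1/2×row1 = (1, 0, 1)
  row 2: subtract -2×row1 = (0, 0, 0)
skip col 2 (zero from row 2)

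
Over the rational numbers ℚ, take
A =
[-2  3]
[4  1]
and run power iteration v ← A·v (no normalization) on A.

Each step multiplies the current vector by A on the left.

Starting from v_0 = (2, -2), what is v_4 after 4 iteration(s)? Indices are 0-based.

v_4 = (710, -594)

v_0 = (2, -2).
v_1 = A·v_0 = (-10, 6).
v_2 = A·v_1 = (38, -34).
v_3 = A·v_2 = (-178, 118).
v_4 = A·v_3 = (710, -594).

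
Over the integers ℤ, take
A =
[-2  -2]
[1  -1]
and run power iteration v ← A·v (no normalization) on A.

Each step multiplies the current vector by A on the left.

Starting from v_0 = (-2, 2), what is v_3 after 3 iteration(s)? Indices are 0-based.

v_3 = (-24, 4)

v_0 = (-2, 2).
v_1 = A·v_0 = (0, -4).
v_2 = A·v_1 = (8, 4).
v_3 = A·v_2 = (-24, 4).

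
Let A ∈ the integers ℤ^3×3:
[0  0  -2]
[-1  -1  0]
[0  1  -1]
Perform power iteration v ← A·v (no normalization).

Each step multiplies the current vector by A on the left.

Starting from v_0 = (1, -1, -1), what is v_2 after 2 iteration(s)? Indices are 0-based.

v_2 = (0, -2, 0)

v_0 = (1, -1, -1).
v_1 = A·v_0 = (2, 0, 0).
v_2 = A·v_1 = (0, -2, 0).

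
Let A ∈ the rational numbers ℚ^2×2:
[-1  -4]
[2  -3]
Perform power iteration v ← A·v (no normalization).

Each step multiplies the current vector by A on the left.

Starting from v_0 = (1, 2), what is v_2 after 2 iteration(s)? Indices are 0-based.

v_0 = (1, 2).
v_1 = A·v_0 = (-9, -4).
v_2 = A·v_1 = (25, -6).

v_2 = (25, -6)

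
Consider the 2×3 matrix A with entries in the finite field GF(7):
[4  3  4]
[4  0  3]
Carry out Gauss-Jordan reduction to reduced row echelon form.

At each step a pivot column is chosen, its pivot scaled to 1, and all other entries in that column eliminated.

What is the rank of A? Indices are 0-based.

rank = 2

step 1: normalize row 0 (÷4) = (1, 6, 1)
  row 1: subtract 4×row0 = (0, 4, 6)
step 2: normalize row 1 (÷4) = (0, 1, 5)
  row 0: subtract 6×row1 = (1, 0, 6)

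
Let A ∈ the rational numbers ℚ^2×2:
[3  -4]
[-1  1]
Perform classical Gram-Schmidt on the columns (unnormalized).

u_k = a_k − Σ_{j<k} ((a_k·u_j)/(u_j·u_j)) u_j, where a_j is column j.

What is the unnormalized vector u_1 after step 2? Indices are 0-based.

u_1 = (-1/10, -3/10)

Step 1: u_0 = a_0 = (3, -1).
Step 2: u_1 = a_1 − (-13/10)·u_0 = (-1/10, -3/10).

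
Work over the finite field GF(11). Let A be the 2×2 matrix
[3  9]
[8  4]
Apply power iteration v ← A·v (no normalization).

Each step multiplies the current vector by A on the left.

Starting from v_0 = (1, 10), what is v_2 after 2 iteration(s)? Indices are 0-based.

v_2 = (7, 1)

v_0 = (1, 10).
v_1 = A·v_0 = (5, 4).
v_2 = A·v_1 = (7, 1).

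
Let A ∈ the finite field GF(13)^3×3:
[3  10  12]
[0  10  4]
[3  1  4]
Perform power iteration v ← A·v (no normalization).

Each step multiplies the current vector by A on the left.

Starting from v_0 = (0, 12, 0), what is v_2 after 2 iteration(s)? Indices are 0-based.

v_2 = (1, 0, 8)

v_0 = (0, 12, 0).
v_1 = A·v_0 = (3, 3, 12).
v_2 = A·v_1 = (1, 0, 8).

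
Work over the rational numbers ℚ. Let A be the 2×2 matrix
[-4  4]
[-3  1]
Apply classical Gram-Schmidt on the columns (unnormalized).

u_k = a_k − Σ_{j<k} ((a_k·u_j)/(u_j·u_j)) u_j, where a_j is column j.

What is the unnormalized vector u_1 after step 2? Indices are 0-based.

u_1 = (24/25, -32/25)

Step 1: u_0 = a_0 = (-4, -3).
Step 2: u_1 = a_1 − (-19/25)·u_0 = (24/25, -32/25).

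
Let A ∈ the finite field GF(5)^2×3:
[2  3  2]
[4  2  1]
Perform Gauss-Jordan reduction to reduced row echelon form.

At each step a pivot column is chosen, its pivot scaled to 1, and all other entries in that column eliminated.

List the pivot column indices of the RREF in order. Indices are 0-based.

pivot(0,0)=2: scale R0 → (1, 4, 1)
  clear (1,0): R1 −= (4)R0 → (0, 1, 2)
pivot(1,1)=1: scale R1 → (0, 1, 2)
  clear (0,1): R0 −= (4)R1 → (1, 0, 3)

pivot columns: 0, 1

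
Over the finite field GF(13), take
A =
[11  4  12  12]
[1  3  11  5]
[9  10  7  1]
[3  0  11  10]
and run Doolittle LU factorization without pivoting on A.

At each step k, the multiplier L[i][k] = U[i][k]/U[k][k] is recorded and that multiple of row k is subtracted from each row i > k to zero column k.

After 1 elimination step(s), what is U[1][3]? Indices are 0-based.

U[1][3] = 11

[col 0] pivot 11
  R1 -= 6*R0 → (0, 5, 4, 11)  (L[1][0] := 6)
  R2 -= 2*R0 → (0, 2, 9, 3)  (L[2][0] := 2)
  R3 -= 5*R0 → (0, 6, 3, 2)  (L[3][0] := 5)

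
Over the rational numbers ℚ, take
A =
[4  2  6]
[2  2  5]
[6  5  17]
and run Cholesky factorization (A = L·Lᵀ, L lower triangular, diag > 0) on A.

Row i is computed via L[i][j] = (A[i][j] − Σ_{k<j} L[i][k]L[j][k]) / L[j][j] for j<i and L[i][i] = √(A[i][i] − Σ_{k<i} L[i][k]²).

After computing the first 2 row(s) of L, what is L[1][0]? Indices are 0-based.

Step 1: L[0][0] = √(4) = 2.
  L[1][0] = (2) / L[0][0] = 1.
Step 2: L[1][1] = √(1) = 1.

L[1][0] = 1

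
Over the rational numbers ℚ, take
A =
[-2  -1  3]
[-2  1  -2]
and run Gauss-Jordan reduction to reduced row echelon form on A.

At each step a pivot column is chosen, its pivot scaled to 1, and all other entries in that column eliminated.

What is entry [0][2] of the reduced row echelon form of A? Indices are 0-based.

step 1: normalize row 0 (÷-2) = (1, 1/2, -3/2)
  row 1: subtract -2×row0 = (0, 2, -5)
step 2: normalize row 1 (÷2) = (0, 1, -5/2)
  row 0: subtract 1/2×row1 = (1, 0, -1/4)

M[0][2] = -1/4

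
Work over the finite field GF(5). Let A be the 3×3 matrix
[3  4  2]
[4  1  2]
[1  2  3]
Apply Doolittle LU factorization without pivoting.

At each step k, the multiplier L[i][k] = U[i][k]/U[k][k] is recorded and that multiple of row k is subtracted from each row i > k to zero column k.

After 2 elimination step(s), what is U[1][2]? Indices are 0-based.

[col 0] pivot 3
  R1 -= 3*R0 → (0, 4, 1)  (L[1][0] := 3)
  R2 -= 2*R0 → (0, 4, 4)  (L[2][0] := 2)
[col 1] pivot 4
  R2 -= 1*R1 → (0, 0, 3)  (L[2][1] := 1)

U[1][2] = 1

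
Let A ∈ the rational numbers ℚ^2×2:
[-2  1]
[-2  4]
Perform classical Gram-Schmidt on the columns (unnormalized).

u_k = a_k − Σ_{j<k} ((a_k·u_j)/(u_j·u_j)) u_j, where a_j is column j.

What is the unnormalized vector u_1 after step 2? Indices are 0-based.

Step 1: u_0 = a_0 = (-2, -2).
Step 2: u_1 = a_1 − (-5/4)·u_0 = (-3/2, 3/2).

u_1 = (-3/2, 3/2)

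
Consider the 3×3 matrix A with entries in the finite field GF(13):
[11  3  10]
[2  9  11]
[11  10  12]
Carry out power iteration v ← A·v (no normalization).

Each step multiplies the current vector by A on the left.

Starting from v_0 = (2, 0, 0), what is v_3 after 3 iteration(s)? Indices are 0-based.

v_0 = (2, 0, 0).
v_1 = A·v_0 = (9, 4, 9).
v_2 = A·v_1 = (6, 10, 0).
v_3 = A·v_2 = (5, 11, 10).

v_3 = (5, 11, 10)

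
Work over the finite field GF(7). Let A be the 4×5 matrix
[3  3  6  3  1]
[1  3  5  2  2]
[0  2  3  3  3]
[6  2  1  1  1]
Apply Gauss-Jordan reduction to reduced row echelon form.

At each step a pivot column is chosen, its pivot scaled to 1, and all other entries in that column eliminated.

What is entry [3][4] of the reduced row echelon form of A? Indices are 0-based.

pivot(0,0)=3: scale R0 → (1, 1, 2, 1, 5)
  clear (1,0): R1 −= (1)R0 → (0, 2, 3, 1, 4)
  clear (3,0): R3 −= (6)R0 → (0, 3, 3, 2, 6)
pivot(1,1)=2: scale R1 → (0, 1, 5, 4, 2)
  clear (0,1): R0 −= (1)R1 → (1, 0, 4, 4, 3)
  clear (2,1): R2 −= (2)R1 → (0, 0, 0, 2, 6)
  clear (3,1): R3 −= (3)R1 → (0, 0, 2, 4, 0)
pivot(2,2): swap R2↔R3
pivot(2,2)=2: scale R2 → (0, 0, 1, 2, 0)
  clear (0,2): R0 −= (4)R2 → (1, 0, 0, 3, 3)
  clear (1,2): R1 −= (5)R2 → (0, 1, 0, 1, 2)
pivot(3,3)=2: scale R3 → (0, 0, 0, 1, 3)
  clear (0,3): R0 −= (3)R3 → (1, 0, 0, 0, 1)
  clear (1,3): R1 −= (1)R3 → (0, 1, 0, 0, 6)
  clear (2,3): R2 −= (2)R3 → (0, 0, 1, 0, 1)

M[3][4] = 3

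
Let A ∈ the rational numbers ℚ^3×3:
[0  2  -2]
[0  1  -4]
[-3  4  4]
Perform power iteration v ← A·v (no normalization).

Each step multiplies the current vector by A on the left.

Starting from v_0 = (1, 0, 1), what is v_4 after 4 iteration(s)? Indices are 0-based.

v_4 = (84, 120, -28)

v_0 = (1, 0, 1).
v_1 = A·v_0 = (-2, -4, 1).
v_2 = A·v_1 = (-10, -8, -6).
v_3 = A·v_2 = (-4, 16, -26).
v_4 = A·v_3 = (84, 120, -28).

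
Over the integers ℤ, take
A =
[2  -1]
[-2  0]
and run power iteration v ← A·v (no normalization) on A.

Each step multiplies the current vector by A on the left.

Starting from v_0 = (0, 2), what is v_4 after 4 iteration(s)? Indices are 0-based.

v_4 = (-32, 24)

v_0 = (0, 2).
v_1 = A·v_0 = (-2, 0).
v_2 = A·v_1 = (-4, 4).
v_3 = A·v_2 = (-12, 8).
v_4 = A·v_3 = (-32, 24).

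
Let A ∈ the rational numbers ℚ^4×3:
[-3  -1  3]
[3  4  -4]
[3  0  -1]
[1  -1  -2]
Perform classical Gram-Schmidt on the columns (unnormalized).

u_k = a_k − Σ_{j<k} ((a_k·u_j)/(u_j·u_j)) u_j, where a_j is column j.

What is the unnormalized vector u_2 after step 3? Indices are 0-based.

u_2 = (61/154, -47/154, 191/154, -249/154)

Step 1: u_0 = a_0 = (-3, 3, 3, 1).
Step 2: u_1 = a_1 − (1/2)·u_0 = (1/2, 5/2, -3/2, -3/2).
Step 3: u_2 = a_2 − (-13/14)·u_0 − (-4/11)·u_1 = (61/154, -47/154, 191/154, -249/154).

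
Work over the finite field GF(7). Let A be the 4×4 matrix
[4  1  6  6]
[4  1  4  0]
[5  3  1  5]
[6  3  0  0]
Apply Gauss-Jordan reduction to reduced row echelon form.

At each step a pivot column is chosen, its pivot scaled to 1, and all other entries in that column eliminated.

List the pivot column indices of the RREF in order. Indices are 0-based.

[1] R0 /= 4  ⇒  (1, 2, 5, 5)
     R1 -= 4·R0  ⇒  (0, 0, 5, 1)
     R2 -= 5·R0  ⇒  (0, 0, 4, 1)
     R3 -= 6·R0  ⇒  (0, 5, 5, 5)
[2] R1 <-> R3
[2] R1 /= 5  ⇒  (0, 1, 1, 1)
     R0 -= 2·R1  ⇒  (1, 0, 3, 3)
[3] R2 /= 4  ⇒  (0, 0, 1, 2)
     R0 -= 3·R2  ⇒  (1, 0, 0, 4)
     R1 -= 1·R2  ⇒  (0, 1, 0, 6)
     R3 -= 5·R2  ⇒  (0, 0, 0, 5)
[4] R3 /= 5  ⇒  (0, 0, 0, 1)
     R0 -= 4·R3  ⇒  (1, 0, 0, 0)
     R1 -= 6·R3  ⇒  (0, 1, 0, 0)
     R2 -= 2·R3  ⇒  (0, 0, 1, 0)

pivot columns: 0, 1, 2, 3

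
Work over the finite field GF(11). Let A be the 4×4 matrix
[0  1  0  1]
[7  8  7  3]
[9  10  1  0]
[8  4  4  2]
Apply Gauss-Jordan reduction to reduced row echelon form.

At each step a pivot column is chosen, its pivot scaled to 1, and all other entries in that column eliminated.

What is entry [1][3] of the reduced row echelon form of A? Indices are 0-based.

[1] R0 <-> R1
[1] R0 /= 7  ⇒  (1, 9, 1, 2)
     R2 -= 9·R0  ⇒  (0, 6, 3, 4)
     R3 -= 8·R0  ⇒  (0, 9, 7, 8)
[2] R1 /= 1  ⇒  (0, 1, 0, 1)
     R0 -= 9·R1  ⇒  (1, 0, 1, 4)
     R2 -= 6·R1  ⇒  (0, 0, 3, 9)
     R3 -= 9·R1  ⇒  (0, 0, 7, 10)
[3] R2 /= 3  ⇒  (0, 0, 1, 3)
     R0 -= 1·R2  ⇒  (1, 0, 0, 1)
     R3 -= 7·R2  ⇒  (0, 0, 0, 0)
column 3 empty below row 3

M[1][3] = 1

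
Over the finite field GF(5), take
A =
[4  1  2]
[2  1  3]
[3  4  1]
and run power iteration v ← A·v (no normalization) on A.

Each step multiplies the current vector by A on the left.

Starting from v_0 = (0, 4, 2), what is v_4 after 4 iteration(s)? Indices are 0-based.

v_0 = (0, 4, 2).
v_1 = A·v_0 = (3, 0, 3).
v_2 = A·v_1 = (3, 0, 2).
v_3 = A·v_2 = (1, 2, 1).
v_4 = A·v_3 = (3, 2, 2).

v_4 = (3, 2, 2)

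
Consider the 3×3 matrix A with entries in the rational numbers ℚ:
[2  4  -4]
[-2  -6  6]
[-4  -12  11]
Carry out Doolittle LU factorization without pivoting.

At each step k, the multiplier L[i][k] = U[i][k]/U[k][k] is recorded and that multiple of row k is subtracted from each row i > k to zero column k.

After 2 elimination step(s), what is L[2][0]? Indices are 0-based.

L[2][0] = -2

Step 1: pivot at (0,0) is 2.
  row1 ← row1 − (-1)·row0  ⇒  L[1][0]=-1, U row1=(0, -2, 2)
  row2 ← row2 − (-2)·row0  ⇒  L[2][0]=-2, U row2=(0, -4, 3)
Step 2: pivot at (1,1) is -2.
  row2 ← row2 − (2)·row1  ⇒  L[2][1]=2, U row2=(0, 0, -1)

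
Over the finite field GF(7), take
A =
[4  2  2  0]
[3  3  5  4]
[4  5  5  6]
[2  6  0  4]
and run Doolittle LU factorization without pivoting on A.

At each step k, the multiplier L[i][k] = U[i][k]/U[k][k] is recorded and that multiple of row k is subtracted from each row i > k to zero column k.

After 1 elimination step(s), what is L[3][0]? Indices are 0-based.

L[3][0] = 4

k=0: U[0][0]=4
  eliminate (1,0): mult=6, new row 1: (0, 5, 0, 4); set L[1][0]=6
  eliminate (2,0): mult=1, new row 2: (0, 3, 3, 6); set L[2][0]=1
  eliminate (3,0): mult=4, new row 3: (0, 5, 6, 4); set L[3][0]=4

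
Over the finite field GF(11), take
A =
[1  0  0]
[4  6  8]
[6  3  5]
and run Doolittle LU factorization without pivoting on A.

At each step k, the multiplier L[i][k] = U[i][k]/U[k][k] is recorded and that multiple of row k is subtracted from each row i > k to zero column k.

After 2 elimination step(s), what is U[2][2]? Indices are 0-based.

U[2][2] = 1

k=0: U[0][0]=1
  eliminate (1,0): mult=4, new row 1: (0, 6, 8); set L[1][0]=4
  eliminate (2,0): mult=6, new row 2: (0, 3, 5); set L[2][0]=6
k=1: U[1][1]=6
  eliminate (2,1): mult=6, new row 2: (0, 0, 1); set L[2][1]=6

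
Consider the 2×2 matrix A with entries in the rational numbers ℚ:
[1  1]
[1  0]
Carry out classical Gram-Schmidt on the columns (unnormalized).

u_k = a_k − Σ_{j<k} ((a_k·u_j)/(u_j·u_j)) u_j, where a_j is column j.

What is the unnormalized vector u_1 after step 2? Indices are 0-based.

Step 1: u_0 = a_0 = (1, 1).
Step 2: u_1 = a_1 − (1/2)·u_0 = (1/2, -1/2).

u_1 = (1/2, -1/2)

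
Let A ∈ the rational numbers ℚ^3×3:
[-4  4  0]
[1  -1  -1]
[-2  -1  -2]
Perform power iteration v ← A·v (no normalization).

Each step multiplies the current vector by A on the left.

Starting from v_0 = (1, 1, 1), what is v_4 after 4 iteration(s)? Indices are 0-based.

v_0 = (1, 1, 1).
v_1 = A·v_0 = (0, -1, -5).
v_2 = A·v_1 = (-4, 6, 11).
v_3 = A·v_2 = (40, -21, -20).
v_4 = A·v_3 = (-244, 81, -19).

v_4 = (-244, 81, -19)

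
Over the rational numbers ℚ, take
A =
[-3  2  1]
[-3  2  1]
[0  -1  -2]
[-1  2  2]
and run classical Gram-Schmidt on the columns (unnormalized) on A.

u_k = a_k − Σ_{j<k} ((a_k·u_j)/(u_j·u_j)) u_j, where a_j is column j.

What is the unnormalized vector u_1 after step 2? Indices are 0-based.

Step 1: u_0 = a_0 = (-3, -3, 0, -1).
Step 2: u_1 = a_1 − (-14/19)·u_0 = (-4/19, -4/19, -1, 24/19).

u_1 = (-4/19, -4/19, -1, 24/19)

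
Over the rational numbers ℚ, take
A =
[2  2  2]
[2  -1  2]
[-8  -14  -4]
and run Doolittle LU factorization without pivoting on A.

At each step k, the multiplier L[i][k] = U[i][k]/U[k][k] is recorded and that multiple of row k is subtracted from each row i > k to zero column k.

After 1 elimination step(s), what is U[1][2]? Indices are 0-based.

U[1][2] = 0

k=0: U[0][0]=2
  eliminate (1,0): mult=1, new row 1: (0, -3, 0); set L[1][0]=1
  eliminate (2,0): mult=-4, new row 2: (0, -6, 4); set L[2][0]=-4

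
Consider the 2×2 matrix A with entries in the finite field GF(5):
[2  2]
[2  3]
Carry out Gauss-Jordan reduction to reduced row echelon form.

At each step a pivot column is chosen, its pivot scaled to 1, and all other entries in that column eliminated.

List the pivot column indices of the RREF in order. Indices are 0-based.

pivot columns: 0, 1

pivot(0,0)=2: scale R0 → (1, 1)
  clear (1,0): R1 −= (2)R0 → (0, 1)
pivot(1,1)=1: scale R1 → (0, 1)
  clear (0,1): R0 −= (1)R1 → (1, 0)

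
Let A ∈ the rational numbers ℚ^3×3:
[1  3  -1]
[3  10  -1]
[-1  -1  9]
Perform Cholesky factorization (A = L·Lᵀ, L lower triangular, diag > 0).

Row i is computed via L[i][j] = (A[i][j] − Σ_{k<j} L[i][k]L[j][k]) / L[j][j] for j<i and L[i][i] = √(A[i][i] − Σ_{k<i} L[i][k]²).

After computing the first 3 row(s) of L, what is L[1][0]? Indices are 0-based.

L[1][0] = 3

Step 1: L[0][0] = √(1) = 1.
  L[1][0] = (3) / L[0][0] = 3.
Step 2: L[1][1] = √(1) = 1.
  L[2][0] = (-1) / L[0][0] = -1.
  L[2][1] = (2) / L[1][1] = 2.
Step 3: L[2][2] = √(4) = 2.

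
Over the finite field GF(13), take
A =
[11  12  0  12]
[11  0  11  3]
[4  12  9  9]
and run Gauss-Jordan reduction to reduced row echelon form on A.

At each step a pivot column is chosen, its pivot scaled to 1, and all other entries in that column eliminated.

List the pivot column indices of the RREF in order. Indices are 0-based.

pivot columns: 0, 1, 2

step 1: normalize row 0 (÷11) = (1, 7, 0, 7)
  row 1: subtract 11×row0 = (0, 1, 11, 4)
  row 2: subtract 4×row0 = (0, 10, 9, 7)
step 2: normalize row 1 (÷1) = (0, 1, 11, 4)
  row 0: subtract 7×row1 = (1, 0, 1, 5)
  row 2: subtract 10×row1 = (0, 0, 3, 6)
step 3: normalize row 2 (÷3) = (0, 0, 1, 2)
  row 0: subtract 1×row2 = (1, 0, 0, 3)
  row 1: subtract 11×row2 = (0, 1, 0, 8)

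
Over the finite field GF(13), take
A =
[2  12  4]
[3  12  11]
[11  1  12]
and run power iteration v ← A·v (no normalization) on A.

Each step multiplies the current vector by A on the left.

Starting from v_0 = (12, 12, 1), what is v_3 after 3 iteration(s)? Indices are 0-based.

v_3 = (6, 11, 3)

v_0 = (12, 12, 1).
v_1 = A·v_0 = (3, 9, 0).
v_2 = A·v_1 = (10, 0, 3).
v_3 = A·v_2 = (6, 11, 3).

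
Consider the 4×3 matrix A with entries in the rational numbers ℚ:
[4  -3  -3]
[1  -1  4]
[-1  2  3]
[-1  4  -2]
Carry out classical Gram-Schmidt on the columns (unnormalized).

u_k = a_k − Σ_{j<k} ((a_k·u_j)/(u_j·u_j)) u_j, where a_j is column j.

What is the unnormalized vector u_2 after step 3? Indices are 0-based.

Step 1: u_0 = a_0 = (4, 1, -1, -1).
Step 2: u_1 = a_1 − (-1)·u_0 = (1, 0, 1, 3).
Step 3: u_2 = a_2 − (-9/19)·u_0 − (-6/11)·u_1 = (-117/209, 85/19, 642/209, -175/209).

u_2 = (-117/209, 85/19, 642/209, -175/209)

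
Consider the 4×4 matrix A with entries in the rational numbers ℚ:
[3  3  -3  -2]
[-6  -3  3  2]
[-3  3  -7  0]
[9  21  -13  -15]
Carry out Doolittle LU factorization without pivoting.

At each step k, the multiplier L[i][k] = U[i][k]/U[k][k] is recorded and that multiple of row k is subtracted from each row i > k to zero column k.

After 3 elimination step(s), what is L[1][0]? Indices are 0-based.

k=0: U[0][0]=3
  eliminate (1,0): mult=-2, new row 1: (0, 3, -3, -2); set L[1][0]=-2
  eliminate (2,0): mult=-1, new row 2: (0, 6, -10, -2); set L[2][0]=-1
  eliminate (3,0): mult=3, new row 3: (0, 12, -4, -9); set L[3][0]=3
k=1: U[1][1]=3
  eliminate (2,1): mult=2, new row 2: (0, 0, -4, 2); set L[2][1]=2
  eliminate (3,1): mult=4, new row 3: (0, 0, 8, -1); set L[3][1]=4
k=2: U[2][2]=-4
  eliminate (3,2): mult=-2, new row 3: (0, 0, 0, 3); set L[3][2]=-2

L[1][0] = -2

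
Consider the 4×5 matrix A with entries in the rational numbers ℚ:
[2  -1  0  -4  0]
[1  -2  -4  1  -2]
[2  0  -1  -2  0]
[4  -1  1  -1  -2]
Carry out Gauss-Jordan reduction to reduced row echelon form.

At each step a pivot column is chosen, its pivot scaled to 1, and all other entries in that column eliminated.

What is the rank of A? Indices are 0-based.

rank = 4

[1] R0 /= 2  ⇒  (1, -1/2, 0, -2, 0)
     R1 -= 1·R0  ⇒  (0, -3/2, -4, 3, -2)
     R2 -= 2·R0  ⇒  (0, 1, -1, 2, 0)
     R3 -= 4·R0  ⇒  (0, 1, 1, 7, -2)
[2] R1 /= -3/2  ⇒  (0, 1, 8/3, -2, 4/3)
     R0 -= -1/2·R1  ⇒  (1, 0, 4/3, -3, 2/3)
     R2 -= 1·R1  ⇒  (0, 0, -11/3, 4, -4/3)
     R3 -= 1·R1  ⇒  (0, 0, -5/3, 9, -10/3)
[3] R2 /= -11/3  ⇒  (0, 0, 1, -12/11, 4/11)
     R0 -= 4/3·R2  ⇒  (1, 0, 0, -17/11, 2/11)
     R1 -= 8/3·R2  ⇒  (0, 1, 0, 10/11, 4/11)
     R3 -= -5/3·R2  ⇒  (0, 0, 0, 79/11, -30/11)
[4] R3 /= 79/11  ⇒  (0, 0, 0, 1, -30/79)
     R0 -= -17/11·R3  ⇒  (1, 0, 0, 0, -32/79)
     R1 -= 10/11·R3  ⇒  (0, 1, 0, 0, 56/79)
     R2 -= -12/11·R3  ⇒  (0, 0, 1, 0, -4/79)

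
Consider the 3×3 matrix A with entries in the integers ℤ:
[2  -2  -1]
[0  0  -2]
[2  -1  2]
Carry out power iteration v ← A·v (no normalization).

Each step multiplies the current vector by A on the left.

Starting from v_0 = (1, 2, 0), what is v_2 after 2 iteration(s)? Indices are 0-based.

v_2 = (-4, 0, -4)

v_0 = (1, 2, 0).
v_1 = A·v_0 = (-2, 0, 0).
v_2 = A·v_1 = (-4, 0, -4).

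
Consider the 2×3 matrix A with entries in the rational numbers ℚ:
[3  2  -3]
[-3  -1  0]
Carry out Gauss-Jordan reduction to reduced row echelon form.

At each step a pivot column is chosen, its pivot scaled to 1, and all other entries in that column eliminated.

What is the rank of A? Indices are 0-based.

pivot(0,0)=3: scale R0 → (1, 2/3, -1)
  clear (1,0): R1 −= (-3)R0 → (0, 1, -3)
pivot(1,1)=1: scale R1 → (0, 1, -3)
  clear (0,1): R0 −= (2/3)R1 → (1, 0, 1)

rank = 2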